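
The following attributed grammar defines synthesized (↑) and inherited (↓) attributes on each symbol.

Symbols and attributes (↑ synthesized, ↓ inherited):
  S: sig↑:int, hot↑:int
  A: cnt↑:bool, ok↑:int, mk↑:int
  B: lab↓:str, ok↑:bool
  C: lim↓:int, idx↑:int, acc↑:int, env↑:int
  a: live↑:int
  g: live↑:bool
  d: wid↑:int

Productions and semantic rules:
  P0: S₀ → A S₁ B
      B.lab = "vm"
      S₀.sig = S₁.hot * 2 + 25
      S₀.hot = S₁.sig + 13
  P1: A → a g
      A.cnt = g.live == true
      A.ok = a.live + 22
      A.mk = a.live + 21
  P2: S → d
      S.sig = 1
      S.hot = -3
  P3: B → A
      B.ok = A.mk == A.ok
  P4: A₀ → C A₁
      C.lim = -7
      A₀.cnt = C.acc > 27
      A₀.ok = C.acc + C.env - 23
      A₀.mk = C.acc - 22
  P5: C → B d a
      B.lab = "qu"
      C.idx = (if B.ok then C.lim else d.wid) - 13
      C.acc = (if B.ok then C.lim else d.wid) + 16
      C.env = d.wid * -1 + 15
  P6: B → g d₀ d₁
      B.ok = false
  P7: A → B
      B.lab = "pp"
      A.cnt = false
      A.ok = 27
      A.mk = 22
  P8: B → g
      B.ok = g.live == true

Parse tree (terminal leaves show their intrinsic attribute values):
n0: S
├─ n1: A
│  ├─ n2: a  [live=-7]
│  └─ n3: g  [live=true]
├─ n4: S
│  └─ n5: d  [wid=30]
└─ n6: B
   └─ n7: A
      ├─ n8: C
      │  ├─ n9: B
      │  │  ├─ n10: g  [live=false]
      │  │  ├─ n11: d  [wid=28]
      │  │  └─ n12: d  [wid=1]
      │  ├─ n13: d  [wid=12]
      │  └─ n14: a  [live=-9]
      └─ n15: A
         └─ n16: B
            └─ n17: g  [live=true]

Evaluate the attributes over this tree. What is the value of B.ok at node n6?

false

1. n2.live = -7  [terminal]
2. n3.live = true  [terminal]
3. n1.cnt = true  [g.live == true]
4. n1.ok = 15  [a.live + 22]
5. n1.mk = 14  [a.live + 21]
6. n5.wid = 30  [terminal]
7. n4.sig = 1  [1]
8. n4.hot = -3  [-3]
9. n6.lab = "vm"  ["vm"]
10. n8.lim = -7  [-7]
11. n9.lab = "qu"  ["qu"]
12. n10.live = false  [terminal]
13. n11.wid = 28  [terminal]
14. n12.wid = 1  [terminal]
15. n9.ok = false  [false]
16. n13.wid = 12  [terminal]
17. n14.live = -9  [terminal]
18. n8.idx = -1  [(if B.ok then C.lim else d.wid) - 13]
19. n8.acc = 28  [(if B.ok then C.lim else d.wid) + 16]
20. n8.env = 3  [d.wid * -1 + 15]
21. n16.lab = "pp"  ["pp"]
22. n17.live = true  [terminal]
23. n16.ok = true  [g.live == true]
24. n15.cnt = false  [false]
25. n15.ok = 27  [27]
26. n15.mk = 22  [22]
27. n7.cnt = true  [C.acc > 27]
28. n7.ok = 8  [C.acc + C.env - 23]
29. n7.mk = 6  [C.acc - 22]
30. n6.ok = false  [A.mk == A.ok]
31. n0.sig = 19  [S₁.hot * 2 + 25]
32. n0.hot = 14  [S₁.sig + 13]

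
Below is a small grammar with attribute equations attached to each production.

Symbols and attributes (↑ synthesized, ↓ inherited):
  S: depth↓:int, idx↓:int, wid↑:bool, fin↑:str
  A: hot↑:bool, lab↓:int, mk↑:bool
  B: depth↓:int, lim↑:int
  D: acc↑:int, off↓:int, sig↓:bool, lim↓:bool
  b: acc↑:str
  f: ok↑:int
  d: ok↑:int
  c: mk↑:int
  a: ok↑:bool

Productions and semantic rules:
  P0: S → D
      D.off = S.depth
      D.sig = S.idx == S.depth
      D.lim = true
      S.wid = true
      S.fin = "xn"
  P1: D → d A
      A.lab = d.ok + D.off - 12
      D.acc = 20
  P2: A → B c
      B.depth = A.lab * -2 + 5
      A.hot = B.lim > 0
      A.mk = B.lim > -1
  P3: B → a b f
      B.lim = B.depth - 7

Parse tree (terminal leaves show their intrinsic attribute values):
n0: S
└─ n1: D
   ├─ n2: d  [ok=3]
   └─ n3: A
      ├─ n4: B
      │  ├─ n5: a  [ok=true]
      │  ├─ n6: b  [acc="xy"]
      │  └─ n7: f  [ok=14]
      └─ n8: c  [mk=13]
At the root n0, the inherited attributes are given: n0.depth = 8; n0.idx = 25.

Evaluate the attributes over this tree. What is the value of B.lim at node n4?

0

1. n0.depth = 8  [given at root]
2. n0.idx = 25  [given at root]
3. n1.off = 8  [S.depth]
4. n1.sig = false  [S.idx == S.depth]
5. n1.lim = true  [true]
6. n2.ok = 3  [terminal]
7. n3.lab = -1  [d.ok + D.off - 12]
8. n4.depth = 7  [A.lab * -2 + 5]
9. n5.ok = true  [terminal]
10. n6.acc = "xy"  [terminal]
11. n7.ok = 14  [terminal]
12. n4.lim = 0  [B.depth - 7]
13. n8.mk = 13  [terminal]
14. n3.hot = false  [B.lim > 0]
15. n3.mk = true  [B.lim > -1]
16. n1.acc = 20  [20]
17. n0.wid = true  [true]
18. n0.fin = "xn"  ["xn"]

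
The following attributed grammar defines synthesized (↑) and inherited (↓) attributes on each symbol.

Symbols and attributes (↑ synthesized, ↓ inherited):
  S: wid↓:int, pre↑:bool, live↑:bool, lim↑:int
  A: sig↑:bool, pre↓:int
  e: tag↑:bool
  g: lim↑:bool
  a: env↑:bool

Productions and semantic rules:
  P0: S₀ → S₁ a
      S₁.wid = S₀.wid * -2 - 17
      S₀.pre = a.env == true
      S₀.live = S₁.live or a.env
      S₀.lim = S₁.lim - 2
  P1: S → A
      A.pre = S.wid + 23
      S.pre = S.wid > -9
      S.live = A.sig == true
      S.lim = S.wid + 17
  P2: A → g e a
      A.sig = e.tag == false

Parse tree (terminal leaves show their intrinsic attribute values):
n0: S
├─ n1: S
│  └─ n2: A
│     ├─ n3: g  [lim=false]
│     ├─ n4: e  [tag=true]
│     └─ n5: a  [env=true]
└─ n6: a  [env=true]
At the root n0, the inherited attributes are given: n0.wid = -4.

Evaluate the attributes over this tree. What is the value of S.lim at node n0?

1. n0.wid = -4  [given at root]
2. n1.wid = -9  [S₀.wid * -2 - 17]
3. n2.pre = 14  [S.wid + 23]
4. n3.lim = false  [terminal]
5. n4.tag = true  [terminal]
6. n5.env = true  [terminal]
7. n2.sig = false  [e.tag == false]
8. n1.pre = false  [S.wid > -9]
9. n1.live = false  [A.sig == true]
10. n1.lim = 8  [S.wid + 17]
11. n6.env = true  [terminal]
12. n0.pre = true  [a.env == true]
13. n0.live = true  [S₁.live or a.env]
14. n0.lim = 6  [S₁.lim - 2]

6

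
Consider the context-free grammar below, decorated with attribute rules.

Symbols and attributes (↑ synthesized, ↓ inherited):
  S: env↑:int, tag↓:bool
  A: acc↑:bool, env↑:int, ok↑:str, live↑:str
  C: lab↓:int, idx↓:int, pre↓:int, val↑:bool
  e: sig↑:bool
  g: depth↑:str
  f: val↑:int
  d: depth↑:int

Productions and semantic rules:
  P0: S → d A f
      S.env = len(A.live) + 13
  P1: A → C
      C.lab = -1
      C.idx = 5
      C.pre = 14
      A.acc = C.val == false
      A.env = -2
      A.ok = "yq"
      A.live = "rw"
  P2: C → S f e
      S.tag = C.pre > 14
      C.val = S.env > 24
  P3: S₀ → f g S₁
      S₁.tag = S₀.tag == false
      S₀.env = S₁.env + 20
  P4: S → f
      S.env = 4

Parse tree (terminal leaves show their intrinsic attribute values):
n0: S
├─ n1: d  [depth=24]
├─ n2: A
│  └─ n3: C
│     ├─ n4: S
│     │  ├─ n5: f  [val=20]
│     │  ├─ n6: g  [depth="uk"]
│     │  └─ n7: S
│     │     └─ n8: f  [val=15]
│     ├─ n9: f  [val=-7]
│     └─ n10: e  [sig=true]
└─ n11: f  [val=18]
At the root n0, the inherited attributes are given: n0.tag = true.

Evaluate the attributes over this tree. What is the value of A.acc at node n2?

1. n0.tag = true  [given at root]
2. n1.depth = 24  [terminal]
3. n3.lab = -1  [-1]
4. n3.idx = 5  [5]
5. n3.pre = 14  [14]
6. n4.tag = false  [C.pre > 14]
7. n5.val = 20  [terminal]
8. n6.depth = "uk"  [terminal]
9. n7.tag = true  [S₀.tag == false]
10. n8.val = 15  [terminal]
11. n7.env = 4  [4]
12. n4.env = 24  [S₁.env + 20]
13. n9.val = -7  [terminal]
14. n10.sig = true  [terminal]
15. n3.val = false  [S.env > 24]
16. n2.acc = true  [C.val == false]
17. n2.env = -2  [-2]
18. n2.ok = "yq"  ["yq"]
19. n2.live = "rw"  ["rw"]
20. n11.val = 18  [terminal]
21. n0.env = 15  [len(A.live) + 13]

true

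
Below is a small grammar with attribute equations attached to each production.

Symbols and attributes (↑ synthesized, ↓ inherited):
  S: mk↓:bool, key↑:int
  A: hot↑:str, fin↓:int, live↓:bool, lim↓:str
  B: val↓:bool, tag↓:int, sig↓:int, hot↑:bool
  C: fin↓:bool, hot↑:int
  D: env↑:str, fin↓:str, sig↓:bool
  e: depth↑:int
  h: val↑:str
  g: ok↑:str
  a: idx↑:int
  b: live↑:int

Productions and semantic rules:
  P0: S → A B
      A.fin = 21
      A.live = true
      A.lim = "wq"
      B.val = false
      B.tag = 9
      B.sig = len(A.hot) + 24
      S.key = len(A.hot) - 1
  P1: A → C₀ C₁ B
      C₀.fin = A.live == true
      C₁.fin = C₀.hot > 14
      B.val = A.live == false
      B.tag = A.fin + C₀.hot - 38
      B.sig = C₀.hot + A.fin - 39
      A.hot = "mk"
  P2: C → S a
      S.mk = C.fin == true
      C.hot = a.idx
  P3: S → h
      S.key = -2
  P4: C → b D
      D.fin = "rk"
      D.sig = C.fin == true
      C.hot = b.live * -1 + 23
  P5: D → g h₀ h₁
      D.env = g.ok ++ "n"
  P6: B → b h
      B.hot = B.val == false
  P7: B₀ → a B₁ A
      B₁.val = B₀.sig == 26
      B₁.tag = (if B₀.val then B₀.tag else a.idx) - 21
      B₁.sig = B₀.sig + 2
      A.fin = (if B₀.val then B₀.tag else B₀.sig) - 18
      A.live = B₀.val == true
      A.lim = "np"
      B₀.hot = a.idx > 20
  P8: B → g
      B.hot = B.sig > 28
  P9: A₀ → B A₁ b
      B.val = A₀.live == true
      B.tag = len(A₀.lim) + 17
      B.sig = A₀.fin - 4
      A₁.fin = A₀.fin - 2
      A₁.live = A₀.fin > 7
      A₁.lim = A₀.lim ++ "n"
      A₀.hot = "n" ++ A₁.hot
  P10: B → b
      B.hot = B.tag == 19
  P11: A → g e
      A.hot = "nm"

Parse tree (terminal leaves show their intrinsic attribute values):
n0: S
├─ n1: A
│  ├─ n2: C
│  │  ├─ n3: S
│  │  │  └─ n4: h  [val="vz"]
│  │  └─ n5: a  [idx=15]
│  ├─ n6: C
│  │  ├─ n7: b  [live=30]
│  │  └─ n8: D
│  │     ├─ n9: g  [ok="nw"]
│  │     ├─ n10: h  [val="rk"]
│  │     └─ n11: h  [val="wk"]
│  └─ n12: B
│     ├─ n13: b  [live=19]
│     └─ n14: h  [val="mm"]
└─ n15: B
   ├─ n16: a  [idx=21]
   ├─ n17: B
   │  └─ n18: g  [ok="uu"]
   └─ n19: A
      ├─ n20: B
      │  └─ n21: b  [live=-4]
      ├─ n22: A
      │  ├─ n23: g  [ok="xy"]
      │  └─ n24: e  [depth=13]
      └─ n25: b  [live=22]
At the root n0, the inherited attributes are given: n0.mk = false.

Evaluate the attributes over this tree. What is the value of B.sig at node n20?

1. n0.mk = false  [given at root]
2. n1.fin = 21  [21]
3. n1.live = true  [true]
4. n1.lim = "wq"  ["wq"]
5. n2.fin = true  [A.live == true]
6. n3.mk = true  [C.fin == true]
7. n4.val = "vz"  [terminal]
8. n3.key = -2  [-2]
9. n5.idx = 15  [terminal]
10. n2.hot = 15  [a.idx]
11. n6.fin = true  [C₀.hot > 14]
12. n7.live = 30  [terminal]
13. n8.fin = "rk"  ["rk"]
14. n8.sig = true  [C.fin == true]
15. n9.ok = "nw"  [terminal]
16. n10.val = "rk"  [terminal]
17. n11.val = "wk"  [terminal]
18. n8.env = "nwn"  [g.ok ++ "n"]
19. n6.hot = -7  [b.live * -1 + 23]
20. n12.val = false  [A.live == false]
21. n12.tag = -2  [A.fin + C₀.hot - 38]
22. n12.sig = -3  [C₀.hot + A.fin - 39]
23. n13.live = 19  [terminal]
24. n14.val = "mm"  [terminal]
25. n12.hot = true  [B.val == false]
26. n1.hot = "mk"  ["mk"]
27. n15.val = false  [false]
28. n15.tag = 9  [9]
29. n15.sig = 26  [len(A.hot) + 24]
30. n16.idx = 21  [terminal]
31. n17.val = true  [B₀.sig == 26]
32. n17.tag = 0  [(if B₀.val then B₀.tag else a.idx) - 21]
33. n17.sig = 28  [B₀.sig + 2]
34. n18.ok = "uu"  [terminal]
35. n17.hot = false  [B.sig > 28]
36. n19.fin = 8  [(if B₀.val then B₀.tag else B₀.sig) - 18]
37. n19.live = false  [B₀.val == true]
38. n19.lim = "np"  ["np"]
39. n20.val = false  [A₀.live == true]
40. n20.tag = 19  [len(A₀.lim) + 17]
41. n20.sig = 4  [A₀.fin - 4]
42. n21.live = -4  [terminal]
43. n20.hot = true  [B.tag == 19]
44. n22.fin = 6  [A₀.fin - 2]
45. n22.live = true  [A₀.fin > 7]
46. n22.lim = "npn"  [A₀.lim ++ "n"]
47. n23.ok = "xy"  [terminal]
48. n24.depth = 13  [terminal]
49. n22.hot = "nm"  ["nm"]
50. n25.live = 22  [terminal]
51. n19.hot = "nnm"  ["n" ++ A₁.hot]
52. n15.hot = true  [a.idx > 20]
53. n0.key = 1  [len(A.hot) - 1]

4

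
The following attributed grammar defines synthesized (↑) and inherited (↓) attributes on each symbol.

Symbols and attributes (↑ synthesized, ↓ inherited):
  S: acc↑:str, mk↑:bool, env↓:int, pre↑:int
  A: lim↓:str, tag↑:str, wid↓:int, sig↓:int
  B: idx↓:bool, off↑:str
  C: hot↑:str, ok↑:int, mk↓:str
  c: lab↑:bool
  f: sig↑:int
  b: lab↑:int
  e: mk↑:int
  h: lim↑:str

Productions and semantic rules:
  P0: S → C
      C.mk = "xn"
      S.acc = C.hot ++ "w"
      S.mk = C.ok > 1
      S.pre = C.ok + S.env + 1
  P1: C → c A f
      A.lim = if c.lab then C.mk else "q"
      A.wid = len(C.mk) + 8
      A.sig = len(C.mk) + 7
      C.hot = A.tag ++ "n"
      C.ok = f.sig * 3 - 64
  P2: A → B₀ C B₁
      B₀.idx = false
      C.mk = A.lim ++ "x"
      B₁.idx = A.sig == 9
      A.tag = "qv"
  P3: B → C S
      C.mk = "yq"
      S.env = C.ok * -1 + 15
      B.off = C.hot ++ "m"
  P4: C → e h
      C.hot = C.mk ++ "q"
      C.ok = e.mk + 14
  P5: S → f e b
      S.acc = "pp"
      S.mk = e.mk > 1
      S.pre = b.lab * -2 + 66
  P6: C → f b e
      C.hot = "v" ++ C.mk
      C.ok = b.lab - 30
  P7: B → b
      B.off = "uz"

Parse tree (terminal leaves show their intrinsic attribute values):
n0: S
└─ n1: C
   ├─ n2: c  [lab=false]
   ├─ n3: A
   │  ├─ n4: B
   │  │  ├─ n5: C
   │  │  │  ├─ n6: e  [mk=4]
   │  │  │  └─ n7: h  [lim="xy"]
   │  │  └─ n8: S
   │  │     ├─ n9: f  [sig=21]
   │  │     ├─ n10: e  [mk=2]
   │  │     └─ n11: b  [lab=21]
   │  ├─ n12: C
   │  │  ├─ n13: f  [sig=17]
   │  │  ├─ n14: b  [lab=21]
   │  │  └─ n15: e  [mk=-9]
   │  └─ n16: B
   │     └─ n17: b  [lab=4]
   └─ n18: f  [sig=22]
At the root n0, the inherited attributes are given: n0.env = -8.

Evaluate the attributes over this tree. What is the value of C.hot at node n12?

"vqx"

1. n0.env = -8  [given at root]
2. n1.mk = "xn"  ["xn"]
3. n2.lab = false  [terminal]
4. n3.lim = "q"  [if c.lab then C.mk else "q"]
5. n3.wid = 10  [len(C.mk) + 8]
6. n3.sig = 9  [len(C.mk) + 7]
7. n4.idx = false  [false]
8. n5.mk = "yq"  ["yq"]
9. n6.mk = 4  [terminal]
10. n7.lim = "xy"  [terminal]
11. n5.hot = "yqq"  [C.mk ++ "q"]
12. n5.ok = 18  [e.mk + 14]
13. n8.env = -3  [C.ok * -1 + 15]
14. n9.sig = 21  [terminal]
15. n10.mk = 2  [terminal]
16. n11.lab = 21  [terminal]
17. n8.acc = "pp"  ["pp"]
18. n8.mk = true  [e.mk > 1]
19. n8.pre = 24  [b.lab * -2 + 66]
20. n4.off = "yqqm"  [C.hot ++ "m"]
21. n12.mk = "qx"  [A.lim ++ "x"]
22. n13.sig = 17  [terminal]
23. n14.lab = 21  [terminal]
24. n15.mk = -9  [terminal]
25. n12.hot = "vqx"  ["v" ++ C.mk]
26. n12.ok = -9  [b.lab - 30]
27. n16.idx = true  [A.sig == 9]
28. n17.lab = 4  [terminal]
29. n16.off = "uz"  ["uz"]
30. n3.tag = "qv"  ["qv"]
31. n18.sig = 22  [terminal]
32. n1.hot = "qvn"  [A.tag ++ "n"]
33. n1.ok = 2  [f.sig * 3 - 64]
34. n0.acc = "qvnw"  [C.hot ++ "w"]
35. n0.mk = true  [C.ok > 1]
36. n0.pre = -5  [C.ok + S.env + 1]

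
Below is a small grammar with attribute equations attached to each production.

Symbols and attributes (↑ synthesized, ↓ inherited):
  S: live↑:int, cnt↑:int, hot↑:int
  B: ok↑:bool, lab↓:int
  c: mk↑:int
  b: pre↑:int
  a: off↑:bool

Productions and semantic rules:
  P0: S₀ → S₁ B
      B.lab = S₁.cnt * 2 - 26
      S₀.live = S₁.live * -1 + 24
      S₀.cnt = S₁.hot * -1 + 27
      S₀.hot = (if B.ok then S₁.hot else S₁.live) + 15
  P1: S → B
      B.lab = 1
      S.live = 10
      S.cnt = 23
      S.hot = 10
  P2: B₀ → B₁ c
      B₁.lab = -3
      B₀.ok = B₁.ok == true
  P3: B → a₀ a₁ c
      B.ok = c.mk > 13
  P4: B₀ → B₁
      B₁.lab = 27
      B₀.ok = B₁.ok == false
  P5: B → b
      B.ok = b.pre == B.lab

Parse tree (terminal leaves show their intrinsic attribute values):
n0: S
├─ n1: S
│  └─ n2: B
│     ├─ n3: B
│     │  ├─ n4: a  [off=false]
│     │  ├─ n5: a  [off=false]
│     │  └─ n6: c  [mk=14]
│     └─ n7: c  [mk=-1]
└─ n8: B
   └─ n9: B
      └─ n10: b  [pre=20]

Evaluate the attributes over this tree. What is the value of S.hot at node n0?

1. n2.lab = 1  [1]
2. n3.lab = -3  [-3]
3. n4.off = false  [terminal]
4. n5.off = false  [terminal]
5. n6.mk = 14  [terminal]
6. n3.ok = true  [c.mk > 13]
7. n7.mk = -1  [terminal]
8. n2.ok = true  [B₁.ok == true]
9. n1.live = 10  [10]
10. n1.cnt = 23  [23]
11. n1.hot = 10  [10]
12. n8.lab = 20  [S₁.cnt * 2 - 26]
13. n9.lab = 27  [27]
14. n10.pre = 20  [terminal]
15. n9.ok = false  [b.pre == B.lab]
16. n8.ok = true  [B₁.ok == false]
17. n0.live = 14  [S₁.live * -1 + 24]
18. n0.cnt = 17  [S₁.hot * -1 + 27]
19. n0.hot = 25  [(if B.ok then S₁.hot else S₁.live) + 15]

25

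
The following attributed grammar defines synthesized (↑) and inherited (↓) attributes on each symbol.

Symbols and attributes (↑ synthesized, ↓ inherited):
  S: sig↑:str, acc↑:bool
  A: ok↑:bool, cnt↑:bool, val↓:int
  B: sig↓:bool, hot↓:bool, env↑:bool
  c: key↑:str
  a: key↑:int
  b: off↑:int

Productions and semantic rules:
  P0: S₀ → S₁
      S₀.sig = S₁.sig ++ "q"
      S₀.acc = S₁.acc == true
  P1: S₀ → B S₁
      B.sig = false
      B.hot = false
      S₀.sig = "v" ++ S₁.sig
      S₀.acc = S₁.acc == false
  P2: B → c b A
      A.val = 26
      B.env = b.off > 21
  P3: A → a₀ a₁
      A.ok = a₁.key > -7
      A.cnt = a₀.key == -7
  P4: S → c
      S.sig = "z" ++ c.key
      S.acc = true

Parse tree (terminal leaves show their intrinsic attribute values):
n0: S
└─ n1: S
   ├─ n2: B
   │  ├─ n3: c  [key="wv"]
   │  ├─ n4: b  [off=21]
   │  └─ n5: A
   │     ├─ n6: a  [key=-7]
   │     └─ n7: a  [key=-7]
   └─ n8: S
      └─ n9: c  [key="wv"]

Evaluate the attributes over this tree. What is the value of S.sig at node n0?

1. n2.sig = false  [false]
2. n2.hot = false  [false]
3. n3.key = "wv"  [terminal]
4. n4.off = 21  [terminal]
5. n5.val = 26  [26]
6. n6.key = -7  [terminal]
7. n7.key = -7  [terminal]
8. n5.ok = false  [a₁.key > -7]
9. n5.cnt = true  [a₀.key == -7]
10. n2.env = false  [b.off > 21]
11. n9.key = "wv"  [terminal]
12. n8.sig = "zwv"  ["z" ++ c.key]
13. n8.acc = true  [true]
14. n1.sig = "vzwv"  ["v" ++ S₁.sig]
15. n1.acc = false  [S₁.acc == false]
16. n0.sig = "vzwvq"  [S₁.sig ++ "q"]
17. n0.acc = false  [S₁.acc == true]

"vzwvq"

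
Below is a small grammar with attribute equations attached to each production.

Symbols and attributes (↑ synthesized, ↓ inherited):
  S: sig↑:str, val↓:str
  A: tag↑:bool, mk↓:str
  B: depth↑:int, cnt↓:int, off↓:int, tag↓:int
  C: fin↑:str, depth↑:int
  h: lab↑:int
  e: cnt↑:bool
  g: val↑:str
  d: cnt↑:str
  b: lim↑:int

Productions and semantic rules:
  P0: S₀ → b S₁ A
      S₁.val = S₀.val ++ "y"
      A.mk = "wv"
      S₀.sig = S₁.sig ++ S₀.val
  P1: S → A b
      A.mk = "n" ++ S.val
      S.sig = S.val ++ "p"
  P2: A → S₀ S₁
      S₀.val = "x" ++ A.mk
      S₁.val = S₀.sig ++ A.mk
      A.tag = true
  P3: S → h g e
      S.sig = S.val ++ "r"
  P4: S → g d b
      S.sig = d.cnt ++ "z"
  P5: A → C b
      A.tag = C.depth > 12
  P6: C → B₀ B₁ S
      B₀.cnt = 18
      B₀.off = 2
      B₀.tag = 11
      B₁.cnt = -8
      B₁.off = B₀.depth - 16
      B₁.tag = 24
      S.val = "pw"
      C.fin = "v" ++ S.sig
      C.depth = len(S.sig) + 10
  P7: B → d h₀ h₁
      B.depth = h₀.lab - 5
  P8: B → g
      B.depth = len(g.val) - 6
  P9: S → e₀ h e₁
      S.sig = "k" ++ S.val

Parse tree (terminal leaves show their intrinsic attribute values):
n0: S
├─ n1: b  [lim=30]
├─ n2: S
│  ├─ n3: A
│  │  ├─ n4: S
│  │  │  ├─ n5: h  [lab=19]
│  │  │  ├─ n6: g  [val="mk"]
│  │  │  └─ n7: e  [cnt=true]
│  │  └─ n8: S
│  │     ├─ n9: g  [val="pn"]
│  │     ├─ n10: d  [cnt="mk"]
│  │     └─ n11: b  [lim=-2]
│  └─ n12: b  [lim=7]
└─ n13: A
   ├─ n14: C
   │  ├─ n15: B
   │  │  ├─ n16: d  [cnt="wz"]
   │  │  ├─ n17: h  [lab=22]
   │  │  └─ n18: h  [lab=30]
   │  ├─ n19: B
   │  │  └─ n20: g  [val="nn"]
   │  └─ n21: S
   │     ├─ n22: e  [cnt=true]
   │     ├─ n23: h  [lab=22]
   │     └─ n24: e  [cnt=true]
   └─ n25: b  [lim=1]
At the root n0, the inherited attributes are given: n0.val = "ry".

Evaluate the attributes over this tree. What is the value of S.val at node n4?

1. n0.val = "ry"  [given at root]
2. n1.lim = 30  [terminal]
3. n2.val = "ryy"  [S₀.val ++ "y"]
4. n3.mk = "nryy"  ["n" ++ S.val]
5. n4.val = "xnryy"  ["x" ++ A.mk]
6. n5.lab = 19  [terminal]
7. n6.val = "mk"  [terminal]
8. n7.cnt = true  [terminal]
9. n4.sig = "xnryyr"  [S.val ++ "r"]
10. n8.val = "xnryyrnryy"  [S₀.sig ++ A.mk]
11. n9.val = "pn"  [terminal]
12. n10.cnt = "mk"  [terminal]
13. n11.lim = -2  [terminal]
14. n8.sig = "mkz"  [d.cnt ++ "z"]
15. n3.tag = true  [true]
16. n12.lim = 7  [terminal]
17. n2.sig = "ryyp"  [S.val ++ "p"]
18. n13.mk = "wv"  ["wv"]
19. n15.cnt = 18  [18]
20. n15.off = 2  [2]
21. n15.tag = 11  [11]
22. n16.cnt = "wz"  [terminal]
23. n17.lab = 22  [terminal]
24. n18.lab = 30  [terminal]
25. n15.depth = 17  [h₀.lab - 5]
26. n19.cnt = -8  [-8]
27. n19.off = 1  [B₀.depth - 16]
28. n19.tag = 24  [24]
29. n20.val = "nn"  [terminal]
30. n19.depth = -4  [len(g.val) - 6]
31. n21.val = "pw"  ["pw"]
32. n22.cnt = true  [terminal]
33. n23.lab = 22  [terminal]
34. n24.cnt = true  [terminal]
35. n21.sig = "kpw"  ["k" ++ S.val]
36. n14.fin = "vkpw"  ["v" ++ S.sig]
37. n14.depth = 13  [len(S.sig) + 10]
38. n25.lim = 1  [terminal]
39. n13.tag = true  [C.depth > 12]
40. n0.sig = "ryypry"  [S₁.sig ++ S₀.val]

"xnryy"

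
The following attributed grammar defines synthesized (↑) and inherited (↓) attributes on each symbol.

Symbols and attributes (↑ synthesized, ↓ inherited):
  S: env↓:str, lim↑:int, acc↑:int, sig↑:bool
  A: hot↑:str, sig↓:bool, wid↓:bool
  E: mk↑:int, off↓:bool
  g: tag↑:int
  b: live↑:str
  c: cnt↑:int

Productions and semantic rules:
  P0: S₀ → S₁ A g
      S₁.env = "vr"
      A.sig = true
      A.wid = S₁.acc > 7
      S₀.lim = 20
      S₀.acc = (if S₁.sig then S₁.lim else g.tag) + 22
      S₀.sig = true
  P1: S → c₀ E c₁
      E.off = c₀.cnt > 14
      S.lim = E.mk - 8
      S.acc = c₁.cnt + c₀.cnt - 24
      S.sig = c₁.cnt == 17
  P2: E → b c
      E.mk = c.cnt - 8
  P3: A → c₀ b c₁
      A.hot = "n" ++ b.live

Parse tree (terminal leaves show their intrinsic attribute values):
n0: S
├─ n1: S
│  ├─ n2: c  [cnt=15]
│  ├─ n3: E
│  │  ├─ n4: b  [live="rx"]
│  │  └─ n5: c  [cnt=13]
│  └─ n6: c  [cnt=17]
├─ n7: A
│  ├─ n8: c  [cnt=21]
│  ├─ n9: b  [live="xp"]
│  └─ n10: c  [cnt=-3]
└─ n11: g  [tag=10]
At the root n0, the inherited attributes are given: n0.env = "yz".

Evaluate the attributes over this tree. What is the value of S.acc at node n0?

1. n0.env = "yz"  [given at root]
2. n1.env = "vr"  ["vr"]
3. n2.cnt = 15  [terminal]
4. n3.off = true  [c₀.cnt > 14]
5. n4.live = "rx"  [terminal]
6. n5.cnt = 13  [terminal]
7. n3.mk = 5  [c.cnt - 8]
8. n6.cnt = 17  [terminal]
9. n1.lim = -3  [E.mk - 8]
10. n1.acc = 8  [c₁.cnt + c₀.cnt - 24]
11. n1.sig = true  [c₁.cnt == 17]
12. n7.sig = true  [true]
13. n7.wid = true  [S₁.acc > 7]
14. n8.cnt = 21  [terminal]
15. n9.live = "xp"  [terminal]
16. n10.cnt = -3  [terminal]
17. n7.hot = "nxp"  ["n" ++ b.live]
18. n11.tag = 10  [terminal]
19. n0.lim = 20  [20]
20. n0.acc = 19  [(if S₁.sig then S₁.lim else g.tag) + 22]
21. n0.sig = true  [true]

19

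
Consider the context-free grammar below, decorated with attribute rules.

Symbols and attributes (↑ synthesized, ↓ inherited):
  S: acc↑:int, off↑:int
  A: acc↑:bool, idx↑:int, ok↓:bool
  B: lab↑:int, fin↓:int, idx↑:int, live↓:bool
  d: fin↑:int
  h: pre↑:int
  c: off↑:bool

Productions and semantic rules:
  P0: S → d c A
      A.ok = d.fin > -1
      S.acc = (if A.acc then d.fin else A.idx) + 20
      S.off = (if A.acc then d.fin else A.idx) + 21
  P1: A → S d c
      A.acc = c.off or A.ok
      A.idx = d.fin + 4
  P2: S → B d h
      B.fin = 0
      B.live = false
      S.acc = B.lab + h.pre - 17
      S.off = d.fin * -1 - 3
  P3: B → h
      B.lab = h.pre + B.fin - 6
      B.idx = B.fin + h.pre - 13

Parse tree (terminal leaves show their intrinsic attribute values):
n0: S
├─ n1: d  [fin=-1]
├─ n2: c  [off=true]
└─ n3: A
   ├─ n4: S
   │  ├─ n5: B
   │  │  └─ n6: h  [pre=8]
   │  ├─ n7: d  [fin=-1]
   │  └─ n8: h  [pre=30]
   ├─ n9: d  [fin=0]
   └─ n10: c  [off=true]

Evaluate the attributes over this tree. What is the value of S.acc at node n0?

19

1. n1.fin = -1  [terminal]
2. n2.off = true  [terminal]
3. n3.ok = false  [d.fin > -1]
4. n5.fin = 0  [0]
5. n5.live = false  [false]
6. n6.pre = 8  [terminal]
7. n5.lab = 2  [h.pre + B.fin - 6]
8. n5.idx = -5  [B.fin + h.pre - 13]
9. n7.fin = -1  [terminal]
10. n8.pre = 30  [terminal]
11. n4.acc = 15  [B.lab + h.pre - 17]
12. n4.off = -2  [d.fin * -1 - 3]
13. n9.fin = 0  [terminal]
14. n10.off = true  [terminal]
15. n3.acc = true  [c.off or A.ok]
16. n3.idx = 4  [d.fin + 4]
17. n0.acc = 19  [(if A.acc then d.fin else A.idx) + 20]
18. n0.off = 20  [(if A.acc then d.fin else A.idx) + 21]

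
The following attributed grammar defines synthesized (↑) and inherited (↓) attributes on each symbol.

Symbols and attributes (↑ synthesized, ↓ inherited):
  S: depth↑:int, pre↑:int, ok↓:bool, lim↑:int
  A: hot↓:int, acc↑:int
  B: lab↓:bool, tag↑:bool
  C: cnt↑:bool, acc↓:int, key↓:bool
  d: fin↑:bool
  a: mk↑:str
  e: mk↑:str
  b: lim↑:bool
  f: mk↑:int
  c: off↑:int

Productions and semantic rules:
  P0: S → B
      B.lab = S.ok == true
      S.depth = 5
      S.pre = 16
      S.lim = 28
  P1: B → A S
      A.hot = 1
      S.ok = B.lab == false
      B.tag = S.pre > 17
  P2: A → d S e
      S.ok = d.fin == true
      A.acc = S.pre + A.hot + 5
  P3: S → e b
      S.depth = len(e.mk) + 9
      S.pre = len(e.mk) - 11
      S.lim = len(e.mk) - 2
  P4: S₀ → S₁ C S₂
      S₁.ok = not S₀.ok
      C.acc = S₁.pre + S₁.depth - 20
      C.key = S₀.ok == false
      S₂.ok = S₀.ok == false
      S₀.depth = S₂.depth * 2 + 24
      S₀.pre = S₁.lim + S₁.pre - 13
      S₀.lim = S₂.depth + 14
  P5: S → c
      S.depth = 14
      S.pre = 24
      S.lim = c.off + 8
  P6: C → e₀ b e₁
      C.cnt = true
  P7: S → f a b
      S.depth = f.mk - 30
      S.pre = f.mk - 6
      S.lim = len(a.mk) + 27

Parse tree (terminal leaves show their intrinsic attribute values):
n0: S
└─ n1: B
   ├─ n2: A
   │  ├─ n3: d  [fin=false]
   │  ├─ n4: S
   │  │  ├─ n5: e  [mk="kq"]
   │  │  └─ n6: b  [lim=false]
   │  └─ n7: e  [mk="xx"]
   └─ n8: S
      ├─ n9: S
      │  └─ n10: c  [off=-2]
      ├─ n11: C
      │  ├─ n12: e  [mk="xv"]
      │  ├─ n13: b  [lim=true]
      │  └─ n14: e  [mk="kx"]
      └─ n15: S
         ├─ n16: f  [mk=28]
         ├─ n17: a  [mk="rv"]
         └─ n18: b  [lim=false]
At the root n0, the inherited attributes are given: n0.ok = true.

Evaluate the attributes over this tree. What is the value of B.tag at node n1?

1. n0.ok = true  [given at root]
2. n1.lab = true  [S.ok == true]
3. n2.hot = 1  [1]
4. n3.fin = false  [terminal]
5. n4.ok = false  [d.fin == true]
6. n5.mk = "kq"  [terminal]
7. n6.lim = false  [terminal]
8. n4.depth = 11  [len(e.mk) + 9]
9. n4.pre = -9  [len(e.mk) - 11]
10. n4.lim = 0  [len(e.mk) - 2]
11. n7.mk = "xx"  [terminal]
12. n2.acc = -3  [S.pre + A.hot + 5]
13. n8.ok = false  [B.lab == false]
14. n9.ok = true  [not S₀.ok]
15. n10.off = -2  [terminal]
16. n9.depth = 14  [14]
17. n9.pre = 24  [24]
18. n9.lim = 6  [c.off + 8]
19. n11.acc = 18  [S₁.pre + S₁.depth - 20]
20. n11.key = true  [S₀.ok == false]
21. n12.mk = "xv"  [terminal]
22. n13.lim = true  [terminal]
23. n14.mk = "kx"  [terminal]
24. n11.cnt = true  [true]
25. n15.ok = true  [S₀.ok == false]
26. n16.mk = 28  [terminal]
27. n17.mk = "rv"  [terminal]
28. n18.lim = false  [terminal]
29. n15.depth = -2  [f.mk - 30]
30. n15.pre = 22  [f.mk - 6]
31. n15.lim = 29  [len(a.mk) + 27]
32. n8.depth = 20  [S₂.depth * 2 + 24]
33. n8.pre = 17  [S₁.lim + S₁.pre - 13]
34. n8.lim = 12  [S₂.depth + 14]
35. n1.tag = false  [S.pre > 17]
36. n0.depth = 5  [5]
37. n0.pre = 16  [16]
38. n0.lim = 28  [28]

false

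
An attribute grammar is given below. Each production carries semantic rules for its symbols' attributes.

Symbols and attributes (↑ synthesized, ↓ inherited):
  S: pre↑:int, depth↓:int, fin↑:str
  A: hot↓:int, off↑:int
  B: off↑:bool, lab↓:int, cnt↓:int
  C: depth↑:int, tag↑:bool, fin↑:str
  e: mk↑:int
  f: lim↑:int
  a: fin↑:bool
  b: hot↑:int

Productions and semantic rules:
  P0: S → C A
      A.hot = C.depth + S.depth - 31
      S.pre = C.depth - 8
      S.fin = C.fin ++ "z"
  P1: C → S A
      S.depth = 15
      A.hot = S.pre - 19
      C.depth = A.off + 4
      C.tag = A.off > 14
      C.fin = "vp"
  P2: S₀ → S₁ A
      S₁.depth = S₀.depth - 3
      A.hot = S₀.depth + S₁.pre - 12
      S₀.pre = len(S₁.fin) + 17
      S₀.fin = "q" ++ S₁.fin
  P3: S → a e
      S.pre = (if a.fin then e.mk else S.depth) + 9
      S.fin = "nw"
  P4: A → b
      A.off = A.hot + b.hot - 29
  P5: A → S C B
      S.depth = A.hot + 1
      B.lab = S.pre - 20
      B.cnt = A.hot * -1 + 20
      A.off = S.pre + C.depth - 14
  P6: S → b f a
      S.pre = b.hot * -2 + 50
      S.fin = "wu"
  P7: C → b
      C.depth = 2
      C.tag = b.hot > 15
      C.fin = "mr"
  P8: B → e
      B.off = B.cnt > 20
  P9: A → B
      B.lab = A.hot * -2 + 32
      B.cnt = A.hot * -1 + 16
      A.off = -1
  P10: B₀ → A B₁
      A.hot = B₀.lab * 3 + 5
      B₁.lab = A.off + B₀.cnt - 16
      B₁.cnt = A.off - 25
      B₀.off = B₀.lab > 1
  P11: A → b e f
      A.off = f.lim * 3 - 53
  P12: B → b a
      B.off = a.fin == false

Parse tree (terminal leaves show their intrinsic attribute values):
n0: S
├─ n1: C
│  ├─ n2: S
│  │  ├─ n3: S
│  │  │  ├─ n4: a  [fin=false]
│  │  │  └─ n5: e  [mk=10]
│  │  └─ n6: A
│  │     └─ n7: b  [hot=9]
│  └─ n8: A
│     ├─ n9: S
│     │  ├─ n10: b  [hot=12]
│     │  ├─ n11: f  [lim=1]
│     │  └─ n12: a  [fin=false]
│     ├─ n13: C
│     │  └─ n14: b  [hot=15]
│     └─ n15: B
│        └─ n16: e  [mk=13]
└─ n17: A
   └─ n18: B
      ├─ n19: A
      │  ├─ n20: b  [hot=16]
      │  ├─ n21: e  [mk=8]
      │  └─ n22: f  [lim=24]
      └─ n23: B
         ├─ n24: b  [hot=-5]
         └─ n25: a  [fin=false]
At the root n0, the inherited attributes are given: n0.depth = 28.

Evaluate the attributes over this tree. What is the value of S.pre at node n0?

10

1. n0.depth = 28  [given at root]
2. n2.depth = 15  [15]
3. n3.depth = 12  [S₀.depth - 3]
4. n4.fin = false  [terminal]
5. n5.mk = 10  [terminal]
6. n3.pre = 21  [(if a.fin then e.mk else S.depth) + 9]
7. n3.fin = "nw"  ["nw"]
8. n6.hot = 24  [S₀.depth + S₁.pre - 12]
9. n7.hot = 9  [terminal]
10. n6.off = 4  [A.hot + b.hot - 29]
11. n2.pre = 19  [len(S₁.fin) + 17]
12. n2.fin = "qnw"  ["q" ++ S₁.fin]
13. n8.hot = 0  [S.pre - 19]
14. n9.depth = 1  [A.hot + 1]
15. n10.hot = 12  [terminal]
16. n11.lim = 1  [terminal]
17. n12.fin = false  [terminal]
18. n9.pre = 26  [b.hot * -2 + 50]
19. n9.fin = "wu"  ["wu"]
20. n14.hot = 15  [terminal]
21. n13.depth = 2  [2]
22. n13.tag = false  [b.hot > 15]
23. n13.fin = "mr"  ["mr"]
24. n15.lab = 6  [S.pre - 20]
25. n15.cnt = 20  [A.hot * -1 + 20]
26. n16.mk = 13  [terminal]
27. n15.off = false  [B.cnt > 20]
28. n8.off = 14  [S.pre + C.depth - 14]
29. n1.depth = 18  [A.off + 4]
30. n1.tag = false  [A.off > 14]
31. n1.fin = "vp"  ["vp"]
32. n17.hot = 15  [C.depth + S.depth - 31]
33. n18.lab = 2  [A.hot * -2 + 32]
34. n18.cnt = 1  [A.hot * -1 + 16]
35. n19.hot = 11  [B₀.lab * 3 + 5]
36. n20.hot = 16  [terminal]
37. n21.mk = 8  [terminal]
38. n22.lim = 24  [terminal]
39. n19.off = 19  [f.lim * 3 - 53]
40. n23.lab = 4  [A.off + B₀.cnt - 16]
41. n23.cnt = -6  [A.off - 25]
42. n24.hot = -5  [terminal]
43. n25.fin = false  [terminal]
44. n23.off = true  [a.fin == false]
45. n18.off = true  [B₀.lab > 1]
46. n17.off = -1  [-1]
47. n0.pre = 10  [C.depth - 8]
48. n0.fin = "vpz"  [C.fin ++ "z"]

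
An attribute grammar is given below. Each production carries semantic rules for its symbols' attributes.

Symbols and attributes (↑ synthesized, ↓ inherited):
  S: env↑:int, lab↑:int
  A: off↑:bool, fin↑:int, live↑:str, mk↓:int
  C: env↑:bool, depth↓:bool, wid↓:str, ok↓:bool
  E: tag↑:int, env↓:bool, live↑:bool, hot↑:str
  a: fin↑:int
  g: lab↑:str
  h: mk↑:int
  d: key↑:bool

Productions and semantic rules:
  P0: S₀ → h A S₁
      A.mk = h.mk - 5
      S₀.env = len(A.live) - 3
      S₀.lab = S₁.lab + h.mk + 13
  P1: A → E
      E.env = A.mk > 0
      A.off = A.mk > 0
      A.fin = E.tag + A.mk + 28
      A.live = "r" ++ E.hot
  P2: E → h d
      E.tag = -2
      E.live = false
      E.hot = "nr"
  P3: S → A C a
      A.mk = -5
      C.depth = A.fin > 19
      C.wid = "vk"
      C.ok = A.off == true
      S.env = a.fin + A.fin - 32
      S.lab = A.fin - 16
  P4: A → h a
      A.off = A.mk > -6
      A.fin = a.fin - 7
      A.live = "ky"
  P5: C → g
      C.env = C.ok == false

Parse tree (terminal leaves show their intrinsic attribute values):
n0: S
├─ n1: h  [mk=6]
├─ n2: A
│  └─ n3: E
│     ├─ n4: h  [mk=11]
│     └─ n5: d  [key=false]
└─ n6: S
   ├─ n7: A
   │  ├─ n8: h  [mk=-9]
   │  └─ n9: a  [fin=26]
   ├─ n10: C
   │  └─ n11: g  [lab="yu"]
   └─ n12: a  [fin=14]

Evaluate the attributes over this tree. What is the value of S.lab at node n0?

22

1. n1.mk = 6  [terminal]
2. n2.mk = 1  [h.mk - 5]
3. n3.env = true  [A.mk > 0]
4. n4.mk = 11  [terminal]
5. n5.key = false  [terminal]
6. n3.tag = -2  [-2]
7. n3.live = false  [false]
8. n3.hot = "nr"  ["nr"]
9. n2.off = true  [A.mk > 0]
10. n2.fin = 27  [E.tag + A.mk + 28]
11. n2.live = "rnr"  ["r" ++ E.hot]
12. n7.mk = -5  [-5]
13. n8.mk = -9  [terminal]
14. n9.fin = 26  [terminal]
15. n7.off = true  [A.mk > -6]
16. n7.fin = 19  [a.fin - 7]
17. n7.live = "ky"  ["ky"]
18. n10.depth = false  [A.fin > 19]
19. n10.wid = "vk"  ["vk"]
20. n10.ok = true  [A.off == true]
21. n11.lab = "yu"  [terminal]
22. n10.env = false  [C.ok == false]
23. n12.fin = 14  [terminal]
24. n6.env = 1  [a.fin + A.fin - 32]
25. n6.lab = 3  [A.fin - 16]
26. n0.env = 0  [len(A.live) - 3]
27. n0.lab = 22  [S₁.lab + h.mk + 13]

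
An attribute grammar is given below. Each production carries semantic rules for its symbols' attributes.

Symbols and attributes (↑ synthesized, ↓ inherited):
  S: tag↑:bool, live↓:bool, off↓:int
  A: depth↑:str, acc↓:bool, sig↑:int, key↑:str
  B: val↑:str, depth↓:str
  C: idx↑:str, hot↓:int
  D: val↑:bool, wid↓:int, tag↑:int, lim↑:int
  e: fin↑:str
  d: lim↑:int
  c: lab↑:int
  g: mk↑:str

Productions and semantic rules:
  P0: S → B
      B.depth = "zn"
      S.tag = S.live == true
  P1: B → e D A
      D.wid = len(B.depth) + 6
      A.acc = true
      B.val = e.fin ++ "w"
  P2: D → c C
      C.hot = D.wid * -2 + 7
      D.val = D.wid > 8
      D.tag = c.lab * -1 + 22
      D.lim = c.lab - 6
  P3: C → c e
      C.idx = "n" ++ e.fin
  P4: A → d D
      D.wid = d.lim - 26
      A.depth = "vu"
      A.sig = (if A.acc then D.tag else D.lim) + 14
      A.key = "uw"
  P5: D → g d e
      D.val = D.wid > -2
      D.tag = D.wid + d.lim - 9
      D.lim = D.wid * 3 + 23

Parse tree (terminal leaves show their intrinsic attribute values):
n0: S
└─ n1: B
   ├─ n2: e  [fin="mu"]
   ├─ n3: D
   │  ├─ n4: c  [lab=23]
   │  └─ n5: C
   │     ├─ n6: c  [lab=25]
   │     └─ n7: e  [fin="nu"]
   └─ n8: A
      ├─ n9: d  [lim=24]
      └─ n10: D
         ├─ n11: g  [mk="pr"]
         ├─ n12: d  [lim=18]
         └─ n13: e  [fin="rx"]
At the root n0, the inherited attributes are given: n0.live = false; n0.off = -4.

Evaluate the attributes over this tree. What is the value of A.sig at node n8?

21

1. n0.live = false  [given at root]
2. n0.off = -4  [given at root]
3. n1.depth = "zn"  ["zn"]
4. n2.fin = "mu"  [terminal]
5. n3.wid = 8  [len(B.depth) + 6]
6. n4.lab = 23  [terminal]
7. n5.hot = -9  [D.wid * -2 + 7]
8. n6.lab = 25  [terminal]
9. n7.fin = "nu"  [terminal]
10. n5.idx = "nnu"  ["n" ++ e.fin]
11. n3.val = false  [D.wid > 8]
12. n3.tag = -1  [c.lab * -1 + 22]
13. n3.lim = 17  [c.lab - 6]
14. n8.acc = true  [true]
15. n9.lim = 24  [terminal]
16. n10.wid = -2  [d.lim - 26]
17. n11.mk = "pr"  [terminal]
18. n12.lim = 18  [terminal]
19. n13.fin = "rx"  [terminal]
20. n10.val = false  [D.wid > -2]
21. n10.tag = 7  [D.wid + d.lim - 9]
22. n10.lim = 17  [D.wid * 3 + 23]
23. n8.depth = "vu"  ["vu"]
24. n8.sig = 21  [(if A.acc then D.tag else D.lim) + 14]
25. n8.key = "uw"  ["uw"]
26. n1.val = "muw"  [e.fin ++ "w"]
27. n0.tag = false  [S.live == true]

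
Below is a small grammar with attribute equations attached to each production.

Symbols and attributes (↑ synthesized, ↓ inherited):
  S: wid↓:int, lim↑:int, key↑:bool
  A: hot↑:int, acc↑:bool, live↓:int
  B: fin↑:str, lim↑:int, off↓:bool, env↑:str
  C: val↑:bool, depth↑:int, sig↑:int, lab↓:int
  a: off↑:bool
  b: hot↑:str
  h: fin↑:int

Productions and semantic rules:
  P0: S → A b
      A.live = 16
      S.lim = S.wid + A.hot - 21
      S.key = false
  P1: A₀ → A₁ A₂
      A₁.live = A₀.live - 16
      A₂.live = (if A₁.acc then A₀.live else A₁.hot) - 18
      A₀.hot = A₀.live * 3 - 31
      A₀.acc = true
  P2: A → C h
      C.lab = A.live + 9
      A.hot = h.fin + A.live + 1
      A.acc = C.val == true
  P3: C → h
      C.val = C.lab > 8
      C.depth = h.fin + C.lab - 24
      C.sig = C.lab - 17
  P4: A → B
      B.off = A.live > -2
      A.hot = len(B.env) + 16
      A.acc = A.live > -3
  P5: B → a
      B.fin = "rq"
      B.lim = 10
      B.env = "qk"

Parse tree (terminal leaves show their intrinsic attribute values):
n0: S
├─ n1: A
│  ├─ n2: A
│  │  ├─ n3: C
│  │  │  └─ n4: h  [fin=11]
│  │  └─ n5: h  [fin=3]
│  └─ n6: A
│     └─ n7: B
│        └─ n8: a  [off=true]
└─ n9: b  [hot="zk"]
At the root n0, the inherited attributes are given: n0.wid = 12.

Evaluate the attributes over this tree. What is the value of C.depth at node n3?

-4

1. n0.wid = 12  [given at root]
2. n1.live = 16  [16]
3. n2.live = 0  [A₀.live - 16]
4. n3.lab = 9  [A.live + 9]
5. n4.fin = 11  [terminal]
6. n3.val = true  [C.lab > 8]
7. n3.depth = -4  [h.fin + C.lab - 24]
8. n3.sig = -8  [C.lab - 17]
9. n5.fin = 3  [terminal]
10. n2.hot = 4  [h.fin + A.live + 1]
11. n2.acc = true  [C.val == true]
12. n6.live = -2  [(if A₁.acc then A₀.live else A₁.hot) - 18]
13. n7.off = false  [A.live > -2]
14. n8.off = true  [terminal]
15. n7.fin = "rq"  ["rq"]
16. n7.lim = 10  [10]
17. n7.env = "qk"  ["qk"]
18. n6.hot = 18  [len(B.env) + 16]
19. n6.acc = true  [A.live > -3]
20. n1.hot = 17  [A₀.live * 3 - 31]
21. n1.acc = true  [true]
22. n9.hot = "zk"  [terminal]
23. n0.lim = 8  [S.wid + A.hot - 21]
24. n0.key = false  [false]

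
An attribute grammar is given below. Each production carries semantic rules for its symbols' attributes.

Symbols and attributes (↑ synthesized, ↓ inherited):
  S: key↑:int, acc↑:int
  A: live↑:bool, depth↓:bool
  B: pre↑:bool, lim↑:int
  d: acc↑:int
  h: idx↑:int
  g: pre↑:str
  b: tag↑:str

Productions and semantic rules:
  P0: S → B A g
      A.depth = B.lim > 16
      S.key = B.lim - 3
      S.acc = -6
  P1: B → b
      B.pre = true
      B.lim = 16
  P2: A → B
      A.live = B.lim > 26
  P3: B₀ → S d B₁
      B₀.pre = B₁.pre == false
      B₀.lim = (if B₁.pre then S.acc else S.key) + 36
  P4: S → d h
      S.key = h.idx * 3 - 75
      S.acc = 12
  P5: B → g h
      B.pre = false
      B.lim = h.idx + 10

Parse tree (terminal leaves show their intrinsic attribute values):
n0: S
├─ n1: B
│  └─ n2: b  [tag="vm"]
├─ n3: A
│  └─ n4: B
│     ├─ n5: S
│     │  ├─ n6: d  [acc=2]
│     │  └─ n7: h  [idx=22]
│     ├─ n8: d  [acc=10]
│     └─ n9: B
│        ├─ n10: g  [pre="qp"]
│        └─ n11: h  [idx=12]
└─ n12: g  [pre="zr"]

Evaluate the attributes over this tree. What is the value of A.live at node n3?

1. n2.tag = "vm"  [terminal]
2. n1.pre = true  [true]
3. n1.lim = 16  [16]
4. n3.depth = false  [B.lim > 16]
5. n6.acc = 2  [terminal]
6. n7.idx = 22  [terminal]
7. n5.key = -9  [h.idx * 3 - 75]
8. n5.acc = 12  [12]
9. n8.acc = 10  [terminal]
10. n10.pre = "qp"  [terminal]
11. n11.idx = 12  [terminal]
12. n9.pre = false  [false]
13. n9.lim = 22  [h.idx + 10]
14. n4.pre = true  [B₁.pre == false]
15. n4.lim = 27  [(if B₁.pre then S.acc else S.key) + 36]
16. n3.live = true  [B.lim > 26]
17. n12.pre = "zr"  [terminal]
18. n0.key = 13  [B.lim - 3]
19. n0.acc = -6  [-6]

true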